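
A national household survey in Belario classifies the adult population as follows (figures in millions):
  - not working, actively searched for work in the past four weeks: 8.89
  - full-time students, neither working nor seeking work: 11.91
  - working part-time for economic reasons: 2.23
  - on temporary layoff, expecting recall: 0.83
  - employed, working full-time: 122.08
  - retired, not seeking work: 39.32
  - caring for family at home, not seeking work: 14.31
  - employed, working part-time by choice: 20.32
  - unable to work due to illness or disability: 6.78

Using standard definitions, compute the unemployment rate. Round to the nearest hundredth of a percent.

Employed = 2.23 + 122.08 + 20.32 = 144.63 million (anyone who worked, including part-time for economic reasons, counts as employed).
Unemployed = 8.89 + 0.83 = 9.72 million (jobless and actively searching, or on temporary layoff).
Labor force = 144.63 + 9.72 = 154.35 million.
Unemployment rate = 9.72 / 154.35 = 6.30%.

Unemployment rate ≈ 6.30%.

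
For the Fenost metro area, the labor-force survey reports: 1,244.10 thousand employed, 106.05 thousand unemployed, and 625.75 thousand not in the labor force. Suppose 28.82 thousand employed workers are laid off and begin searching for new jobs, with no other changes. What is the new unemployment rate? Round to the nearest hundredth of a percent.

New unemployment rate ≈ 9.99%.

Initially, labor force = 1,244.10 + 106.05 = 1,350.15 thousand, so u = 106.05/1,350.15 = 7.85%.
After the change, employed falls and unemployed rises by 28.82; labor force unchanged → E = 1,215.28, U = 134.87, labor force = 1,350.15 thousand.
New unemployment rate = 134.87 / 1,350.15 = 9.99%.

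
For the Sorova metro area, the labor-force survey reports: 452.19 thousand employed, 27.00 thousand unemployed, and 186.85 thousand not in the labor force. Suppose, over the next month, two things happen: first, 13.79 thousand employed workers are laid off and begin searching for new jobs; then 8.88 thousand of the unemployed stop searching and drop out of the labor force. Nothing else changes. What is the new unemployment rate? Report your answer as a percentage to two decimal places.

New unemployment rate ≈ 6.78%.

Initially, labor force = 452.19 + 27.00 = 479.19 thousand, so u = 27.00/479.19 = 5.63%.
After the first change, employed falls and unemployed rises by 13.79; labor force unchanged → E = 438.40, U = 40.79, labor force = 479.19 thousand.
After the second change, unemployed and labor force both fall by 8.88 → E = 438.40, U = 31.91, labor force = 470.31 thousand.
New unemployment rate = 31.91 / 470.31 = 6.78%.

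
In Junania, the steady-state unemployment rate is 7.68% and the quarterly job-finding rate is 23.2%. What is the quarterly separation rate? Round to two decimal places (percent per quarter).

Separation rate ≈ 1.93% per quarter.

From u* = s/(s+f): s = u·f/(1−u).
s = 0.0768 × 23.2 / (1 − 0.0768) = 1.7818 / 0.9232 ≈ 1.93% per quarter.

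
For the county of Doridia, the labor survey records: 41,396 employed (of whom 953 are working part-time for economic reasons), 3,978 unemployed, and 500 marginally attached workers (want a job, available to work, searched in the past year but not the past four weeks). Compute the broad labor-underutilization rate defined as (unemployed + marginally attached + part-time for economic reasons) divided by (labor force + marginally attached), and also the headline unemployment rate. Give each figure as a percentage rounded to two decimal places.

Labor force = 41,396 + 3,978 = 45,374.
Numerator = 3,978 + 500 + 953 = 5,431.
Denominator = 45,374 + 500 = 45,874.
Broad rate = 5,431 / 45,874 = 11.84%.
Headline unemployment rate = 3,978 / 45,374 = 8.77%.

Broad underutilization rate ≈ 11.84%; headline unemployment rate ≈ 8.77%.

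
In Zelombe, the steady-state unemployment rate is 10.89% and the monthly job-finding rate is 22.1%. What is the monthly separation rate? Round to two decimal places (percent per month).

Separation rate ≈ 2.70% per month.

From u* = s/(s+f): s = u·f/(1−u).
s = 0.1089 × 22.1 / (1 − 0.1089) = 2.4067 / 0.8911 ≈ 2.70% per month.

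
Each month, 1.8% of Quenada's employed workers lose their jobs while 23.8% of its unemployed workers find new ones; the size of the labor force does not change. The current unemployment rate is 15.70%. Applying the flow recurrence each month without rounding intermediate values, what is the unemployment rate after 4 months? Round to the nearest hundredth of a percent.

With a fixed labor force, u_{t+1} = u_t + s·(1−u_t) − f·u_t = u_t·(1−s−f) + s.
Here 1−s−f = 0.744 and s = 0.018.
u_1 = 0.157000 × 0.744 + 0.018 = 0.134808.
u_2 = 0.134808 × 0.744 + 0.018 = 0.118297.
u_3 = 0.118297 × 0.744 + 0.018 = 0.106013.
u_4 = 0.106013 × 0.744 + 0.018 = 0.096874.

Unemployment rate after four months ≈ 9.69%.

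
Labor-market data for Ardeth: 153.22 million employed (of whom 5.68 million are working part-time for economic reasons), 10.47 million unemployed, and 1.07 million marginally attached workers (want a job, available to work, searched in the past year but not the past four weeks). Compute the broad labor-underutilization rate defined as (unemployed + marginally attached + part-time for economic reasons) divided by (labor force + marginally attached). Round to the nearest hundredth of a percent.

Broad underutilization rate ≈ 10.45%.

Labor force = 153.22 + 10.47 = 163.69 million.
Numerator = 10.47 + 1.07 + 5.68 = 17.22 million.
Denominator = 163.69 + 1.07 = 164.76 million.
Broad rate = 17.22 / 164.76 = 10.45%.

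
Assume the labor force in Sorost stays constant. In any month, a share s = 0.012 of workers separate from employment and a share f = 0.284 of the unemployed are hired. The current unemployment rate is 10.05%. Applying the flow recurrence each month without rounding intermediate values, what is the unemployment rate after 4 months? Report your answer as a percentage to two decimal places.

Unemployment rate after four months ≈ 5.53%.

With a fixed labor force, u_{t+1} = u_t + s·(1−u_t) − f·u_t = u_t·(1−s−f) + s.
Here 1−s−f = 0.704 and s = 0.012.
u_1 = 0.100500 × 0.704 + 0.012 = 0.082752.
u_2 = 0.082752 × 0.704 + 0.012 = 0.070257.
u_3 = 0.070257 × 0.704 + 0.012 = 0.061461.
u_4 = 0.061461 × 0.704 + 0.012 = 0.055269.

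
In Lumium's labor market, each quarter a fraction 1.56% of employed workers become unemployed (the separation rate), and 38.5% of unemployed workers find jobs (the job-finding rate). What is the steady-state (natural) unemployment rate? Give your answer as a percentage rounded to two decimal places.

Steady-state unemployment rate ≈ 3.89%.

At steady state the flows balance: s·E = f·U, so U/(E+U) = s/(s+f).
u* = 1.56 / (1.56 + 38.5) = 1.56 / 40.06 = 3.89%.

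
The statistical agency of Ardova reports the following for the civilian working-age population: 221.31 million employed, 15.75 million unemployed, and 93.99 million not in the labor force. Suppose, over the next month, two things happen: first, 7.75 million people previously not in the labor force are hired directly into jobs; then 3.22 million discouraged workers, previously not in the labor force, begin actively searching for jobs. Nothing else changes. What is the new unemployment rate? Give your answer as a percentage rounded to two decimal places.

New unemployment rate ≈ 7.65%.

Initially, labor force = 221.31 + 15.75 = 237.06 million, so u = 15.75/237.06 = 6.64%.
After the first change, employed and labor force both rise by 7.75; unemployed unchanged → E = 229.06, U = 15.75, labor force = 244.81 million.
After the second change, unemployed and labor force both rise by 3.22 → E = 229.06, U = 18.97, labor force = 248.03 million.
New unemployment rate = 18.97 / 248.03 = 7.65%.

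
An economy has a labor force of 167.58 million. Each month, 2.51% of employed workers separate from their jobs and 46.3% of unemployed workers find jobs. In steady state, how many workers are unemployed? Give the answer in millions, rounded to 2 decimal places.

About 8.62 million are unemployed in steady state.

Steady-state unemployment rate u* = s/(s+f) = 2.51/(2.51+46.3) = 0.051424.
Unemployed = u* × labor force = 0.051424 × 167.58 ≈ 8.62 million.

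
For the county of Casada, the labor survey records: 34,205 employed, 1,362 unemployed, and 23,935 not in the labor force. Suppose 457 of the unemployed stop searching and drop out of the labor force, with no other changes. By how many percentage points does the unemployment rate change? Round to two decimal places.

Initially, labor force = 34,205 + 1,362 = 35,567, so u = 1,362/35,567 = 3.83%.
After the change, unemployed and labor force both fall by 457 → E = 34,205, U = 905, labor force = 35,110.
New unemployment rate = 905 / 35,110 = 2.58%.
Change = 2.58% − 3.83% = −1.25 percentage points.

The unemployment rate changes by −1.25 percentage points.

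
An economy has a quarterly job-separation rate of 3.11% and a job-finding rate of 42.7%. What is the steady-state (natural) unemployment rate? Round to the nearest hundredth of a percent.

Steady-state unemployment rate ≈ 6.79%.

At steady state the flows balance: s·E = f·U, so U/(E+U) = s/(s+f).
u* = 3.11 / (3.11 + 42.7) = 3.11 / 45.81 = 6.79%.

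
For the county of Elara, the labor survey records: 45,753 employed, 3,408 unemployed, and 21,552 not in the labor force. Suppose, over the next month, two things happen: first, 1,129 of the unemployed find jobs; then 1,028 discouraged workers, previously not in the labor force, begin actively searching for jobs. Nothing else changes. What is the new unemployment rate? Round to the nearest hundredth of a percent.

Initially, labor force = 45,753 + 3,408 = 49,161, so u = 3,408/49,161 = 6.93%.
After the first change, unemployed falls and employed rises by 1,129; labor force unchanged → E = 46,882, U = 2,279, labor force = 49,161.
After the second change, unemployed and labor force both rise by 1,028 → E = 46,882, U = 3,307, labor force = 50,189.
New unemployment rate = 3,307 / 50,189 = 6.59%.

New unemployment rate ≈ 6.59%.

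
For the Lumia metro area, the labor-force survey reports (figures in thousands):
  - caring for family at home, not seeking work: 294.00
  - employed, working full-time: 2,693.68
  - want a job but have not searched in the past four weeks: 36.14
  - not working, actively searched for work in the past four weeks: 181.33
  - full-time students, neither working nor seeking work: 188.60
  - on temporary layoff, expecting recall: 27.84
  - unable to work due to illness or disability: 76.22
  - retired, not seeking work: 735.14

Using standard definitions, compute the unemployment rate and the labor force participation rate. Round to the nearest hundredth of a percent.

Employed = 2,693.68 thousand.
Unemployed = 181.33 + 27.84 = 209.17 thousand (jobless and actively searching, or on temporary layoff).
Labor force = 2,693.68 + 209.17 = 2,902.85 thousand.
Not in labor force = 294.00 + 36.14 + 188.60 + 76.22 + 735.14 = 1,330.10 thousand (those not working and not actively searching are outside the labor force — including those who want a job but have given up searching).
Civilian working-age population = 2,902.85 + 1,330.10 = 4,232.95 thousand.
Unemployment rate = 209.17 / 2,902.85 = 7.21%.
Labor force participation rate = 2,902.85 / 4,232.95 = 68.58%.

Unemployment rate ≈ 7.21%; labor force participation rate ≈ 68.58%.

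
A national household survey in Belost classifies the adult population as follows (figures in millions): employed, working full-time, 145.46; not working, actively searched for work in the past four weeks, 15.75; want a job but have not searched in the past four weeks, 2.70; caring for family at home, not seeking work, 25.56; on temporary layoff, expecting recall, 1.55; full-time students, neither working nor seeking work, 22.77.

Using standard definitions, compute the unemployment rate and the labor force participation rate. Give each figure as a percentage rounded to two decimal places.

Unemployment rate ≈ 10.63%; labor force participation rate ≈ 76.13%.

Employed = 145.46 million.
Unemployed = 15.75 + 1.55 = 17.30 million (jobless and actively searching, or on temporary layoff).
Labor force = 145.46 + 17.30 = 162.76 million.
Not in labor force = 2.70 + 25.56 + 22.77 = 51.03 million (those not working and not actively searching are outside the labor force — including those who want a job but have given up searching).
Civilian working-age population = 162.76 + 51.03 = 213.79 million.
Unemployment rate = 17.30 / 162.76 = 10.63%.
Labor force participation rate = 162.76 / 213.79 = 76.13%.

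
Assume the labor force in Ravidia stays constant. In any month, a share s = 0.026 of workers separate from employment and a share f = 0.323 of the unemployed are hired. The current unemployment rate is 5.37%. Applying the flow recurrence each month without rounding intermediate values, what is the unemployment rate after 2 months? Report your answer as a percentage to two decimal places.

Unemployment rate after two months ≈ 6.57%.

With a fixed labor force, u_{t+1} = u_t + s·(1−u_t) − f·u_t = u_t·(1−s−f) + s.
Here 1−s−f = 0.651 and s = 0.026.
u_1 = 0.053700 × 0.651 + 0.026 = 0.060959.
u_2 = 0.060959 × 0.651 + 0.026 = 0.065684.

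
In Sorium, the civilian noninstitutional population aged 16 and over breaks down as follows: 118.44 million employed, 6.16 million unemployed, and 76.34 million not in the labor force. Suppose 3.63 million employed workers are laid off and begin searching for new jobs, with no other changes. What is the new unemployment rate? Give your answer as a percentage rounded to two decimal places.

New unemployment rate ≈ 7.86%.

Initially, labor force = 118.44 + 6.16 = 124.60 million, so u = 6.16/124.60 = 4.94%.
After the change, employed falls and unemployed rises by 3.63; labor force unchanged → E = 114.81, U = 9.79, labor force = 124.60 million.
New unemployment rate = 9.79 / 124.60 = 7.86%.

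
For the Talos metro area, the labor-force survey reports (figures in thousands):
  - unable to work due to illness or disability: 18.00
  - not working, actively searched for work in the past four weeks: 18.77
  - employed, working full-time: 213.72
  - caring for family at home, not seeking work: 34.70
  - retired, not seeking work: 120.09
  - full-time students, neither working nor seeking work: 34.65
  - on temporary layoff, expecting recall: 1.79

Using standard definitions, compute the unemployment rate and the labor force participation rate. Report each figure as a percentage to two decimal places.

Unemployment rate ≈ 8.78%; labor force participation rate ≈ 53.04%.

Employed = 213.72 thousand.
Unemployed = 18.77 + 1.79 = 20.56 thousand (jobless and actively searching, or on temporary layoff).
Labor force = 213.72 + 20.56 = 234.28 thousand.
Not in labor force = 18.00 + 34.70 + 120.09 + 34.65 = 207.44 thousand (those not working and not actively searching are outside the labor force).
Civilian working-age population = 234.28 + 207.44 = 441.72 thousand.
Unemployment rate = 20.56 / 234.28 = 8.78%.
Labor force participation rate = 234.28 / 441.72 = 53.04%.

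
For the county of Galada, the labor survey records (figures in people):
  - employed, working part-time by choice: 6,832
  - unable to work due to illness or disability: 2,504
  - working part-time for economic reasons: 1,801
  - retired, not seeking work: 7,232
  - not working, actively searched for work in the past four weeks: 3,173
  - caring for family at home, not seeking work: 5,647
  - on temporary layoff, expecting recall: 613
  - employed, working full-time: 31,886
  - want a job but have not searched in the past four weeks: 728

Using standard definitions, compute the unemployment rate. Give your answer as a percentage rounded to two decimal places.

Unemployment rate ≈ 8.55%.

Employed = 6,832 + 1,801 + 31,886 = 40,519 (anyone who worked, including part-time for economic reasons, counts as employed).
Unemployed = 3,173 + 613 = 3,786 (jobless and actively searching, or on temporary layoff).
Labor force = 40,519 + 3,786 = 44,305.
Unemployment rate = 3,786 / 44,305 = 8.55%.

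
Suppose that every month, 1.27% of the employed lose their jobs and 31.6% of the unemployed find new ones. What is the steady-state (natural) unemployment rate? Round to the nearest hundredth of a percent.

Steady-state unemployment rate ≈ 3.86%.

At steady state the flows balance: s·E = f·U, so U/(E+U) = s/(s+f).
u* = 1.27 / (1.27 + 31.6) = 1.27 / 32.87 = 3.86%.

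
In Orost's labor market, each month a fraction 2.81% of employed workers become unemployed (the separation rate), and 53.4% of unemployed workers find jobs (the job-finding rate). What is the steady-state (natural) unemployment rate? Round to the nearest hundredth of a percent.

Steady-state unemployment rate ≈ 5.00%.

At steady state the flows balance: s·E = f·U, so U/(E+U) = s/(s+f).
u* = 2.81 / (2.81 + 53.4) = 2.81 / 56.21 = 5.00%.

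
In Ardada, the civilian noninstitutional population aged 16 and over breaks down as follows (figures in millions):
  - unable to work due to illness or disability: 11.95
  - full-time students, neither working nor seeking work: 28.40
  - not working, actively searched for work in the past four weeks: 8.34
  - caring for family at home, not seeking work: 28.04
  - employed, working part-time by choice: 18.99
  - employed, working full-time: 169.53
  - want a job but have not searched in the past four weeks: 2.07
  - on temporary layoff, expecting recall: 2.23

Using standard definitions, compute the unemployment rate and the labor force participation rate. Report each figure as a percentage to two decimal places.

Employed = 18.99 + 169.53 = 188.52 million.
Unemployed = 8.34 + 2.23 = 10.57 million (jobless and actively searching, or on temporary layoff).
Labor force = 188.52 + 10.57 = 199.09 million.
Not in labor force = 11.95 + 28.40 + 28.04 + 2.07 = 70.46 million (those not working and not actively searching are outside the labor force — including those who want a job but have given up searching).
Civilian working-age population = 199.09 + 70.46 = 269.55 million.
Unemployment rate = 10.57 / 199.09 = 5.31%.
Labor force participation rate = 199.09 / 269.55 = 73.86%.

Unemployment rate ≈ 5.31%; labor force participation rate ≈ 73.86%.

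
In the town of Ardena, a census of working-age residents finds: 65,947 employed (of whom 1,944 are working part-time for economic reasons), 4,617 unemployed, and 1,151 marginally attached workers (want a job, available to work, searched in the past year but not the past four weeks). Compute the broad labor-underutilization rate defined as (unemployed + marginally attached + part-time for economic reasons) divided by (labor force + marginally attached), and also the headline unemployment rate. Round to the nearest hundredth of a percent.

Labor force = 65,947 + 4,617 = 70,564.
Numerator = 4,617 + 1,151 + 1,944 = 7,712.
Denominator = 70,564 + 1,151 = 71,715.
Broad rate = 7,712 / 71,715 = 10.75%.
Headline unemployment rate = 4,617 / 70,564 = 6.54%.

Broad underutilization rate ≈ 10.75%; headline unemployment rate ≈ 6.54%.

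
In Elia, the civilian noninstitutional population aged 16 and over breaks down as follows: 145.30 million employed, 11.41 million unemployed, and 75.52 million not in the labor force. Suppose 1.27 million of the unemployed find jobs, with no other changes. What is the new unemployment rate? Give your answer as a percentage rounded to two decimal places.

Initially, labor force = 145.30 + 11.41 = 156.71 million, so u = 11.41/156.71 = 7.28%.
After the change, unemployed falls and employed rises by 1.27; labor force unchanged → E = 146.57, U = 10.14, labor force = 156.71 million.
New unemployment rate = 10.14 / 156.71 = 6.47%.

New unemployment rate ≈ 6.47%.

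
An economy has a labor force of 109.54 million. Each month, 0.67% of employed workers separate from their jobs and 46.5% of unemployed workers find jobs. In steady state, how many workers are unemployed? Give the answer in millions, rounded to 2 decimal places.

About 1.56 million are unemployed in steady state.

Steady-state unemployment rate u* = s/(s+f) = 0.67/(0.67+46.5) = 0.014204.
Unemployed = u* × labor force = 0.014204 × 109.54 ≈ 1.56 million.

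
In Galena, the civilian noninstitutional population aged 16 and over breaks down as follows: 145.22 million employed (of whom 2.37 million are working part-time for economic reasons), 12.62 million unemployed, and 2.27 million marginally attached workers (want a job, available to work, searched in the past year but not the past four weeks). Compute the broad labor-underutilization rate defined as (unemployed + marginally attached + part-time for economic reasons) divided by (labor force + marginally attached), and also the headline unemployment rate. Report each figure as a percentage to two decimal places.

Labor force = 145.22 + 12.62 = 157.84 million.
Numerator = 12.62 + 2.27 + 2.37 = 17.26 million.
Denominator = 157.84 + 2.27 = 160.11 million.
Broad rate = 17.26 / 160.11 = 10.78%.
Headline unemployment rate = 12.62 / 157.84 = 8.00%.

Broad underutilization rate ≈ 10.78%; headline unemployment rate ≈ 8.00%.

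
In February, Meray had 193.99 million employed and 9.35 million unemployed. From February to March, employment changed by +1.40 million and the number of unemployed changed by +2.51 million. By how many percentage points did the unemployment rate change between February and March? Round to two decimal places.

February: labor force = 193.99 + 9.35 = 203.34; u = 9.35/203.34 = 4.60%.
March: labor force = 195.39 + 11.86 = 207.25; u = 11.86/207.25 = 5.72%.
Change = 5.72% − 4.60% = +1.12 pp.

The unemployment rate changed by +1.12 percentage points.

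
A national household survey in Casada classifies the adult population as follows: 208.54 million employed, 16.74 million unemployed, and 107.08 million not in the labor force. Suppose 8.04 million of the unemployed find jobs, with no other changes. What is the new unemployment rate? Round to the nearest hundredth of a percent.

New unemployment rate ≈ 3.86%.

Initially, labor force = 208.54 + 16.74 = 225.28 million, so u = 16.74/225.28 = 7.43%.
After the change, unemployed falls and employed rises by 8.04; labor force unchanged → E = 216.58, U = 8.70, labor force = 225.28 million.
New unemployment rate = 8.70 / 225.28 = 3.86%.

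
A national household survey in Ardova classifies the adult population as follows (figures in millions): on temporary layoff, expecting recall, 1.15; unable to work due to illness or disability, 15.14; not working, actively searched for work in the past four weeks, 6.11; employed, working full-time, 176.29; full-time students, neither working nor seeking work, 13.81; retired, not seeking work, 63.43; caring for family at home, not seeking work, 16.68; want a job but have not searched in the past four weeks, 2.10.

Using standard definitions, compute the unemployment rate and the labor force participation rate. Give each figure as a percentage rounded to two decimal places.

Unemployment rate ≈ 3.96%; labor force participation rate ≈ 62.28%.

Employed = 176.29 million.
Unemployed = 1.15 + 6.11 = 7.26 million (jobless and actively searching, or on temporary layoff).
Labor force = 176.29 + 7.26 = 183.55 million.
Not in labor force = 15.14 + 13.81 + 63.43 + 16.68 + 2.10 = 111.16 million (those not working and not actively searching are outside the labor force — including those who want a job but have given up searching).
Civilian working-age population = 183.55 + 111.16 = 294.71 million.
Unemployment rate = 7.26 / 183.55 = 3.96%.
Labor force participation rate = 183.55 / 294.71 = 62.28%.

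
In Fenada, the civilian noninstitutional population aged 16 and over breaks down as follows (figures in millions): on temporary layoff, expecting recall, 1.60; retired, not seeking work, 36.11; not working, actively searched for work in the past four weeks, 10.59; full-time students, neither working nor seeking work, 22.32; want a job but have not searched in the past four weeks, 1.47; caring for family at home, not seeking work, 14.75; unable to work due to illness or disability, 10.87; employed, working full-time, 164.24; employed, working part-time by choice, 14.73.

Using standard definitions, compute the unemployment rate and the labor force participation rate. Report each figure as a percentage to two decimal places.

Unemployment rate ≈ 6.38%; labor force participation rate ≈ 69.09%.

Employed = 164.24 + 14.73 = 178.97 million.
Unemployed = 1.60 + 10.59 = 12.19 million (jobless and actively searching, or on temporary layoff).
Labor force = 178.97 + 12.19 = 191.16 million.
Not in labor force = 36.11 + 22.32 + 1.47 + 14.75 + 10.87 = 85.52 million (those not working and not actively searching are outside the labor force — including those who want a job but have given up searching).
Civilian working-age population = 191.16 + 85.52 = 276.68 million.
Unemployment rate = 12.19 / 191.16 = 6.38%.
Labor force participation rate = 191.16 / 276.68 = 69.09%.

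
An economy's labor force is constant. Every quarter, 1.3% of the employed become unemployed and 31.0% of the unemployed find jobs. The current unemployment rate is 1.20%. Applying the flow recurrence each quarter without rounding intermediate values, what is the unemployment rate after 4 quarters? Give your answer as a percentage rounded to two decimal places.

Unemployment rate after four quarters ≈ 3.43%.

With a fixed labor force, u_{t+1} = u_t + s·(1−u_t) − f·u_t = u_t·(1−s−f) + s.
Here 1−s−f = 0.677 and s = 0.013.
u_1 = 0.012000 × 0.677 + 0.013 = 0.021124.
u_2 = 0.021124 × 0.677 + 0.013 = 0.027301.
u_3 = 0.027301 × 0.677 + 0.013 = 0.031483.
u_4 = 0.031483 × 0.677 + 0.013 = 0.034314.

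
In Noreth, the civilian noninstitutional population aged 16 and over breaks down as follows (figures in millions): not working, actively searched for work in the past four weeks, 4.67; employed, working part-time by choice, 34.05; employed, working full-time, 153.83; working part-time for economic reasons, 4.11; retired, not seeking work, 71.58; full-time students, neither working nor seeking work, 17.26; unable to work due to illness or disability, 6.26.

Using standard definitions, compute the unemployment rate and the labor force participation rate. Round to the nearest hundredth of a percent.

Unemployment rate ≈ 2.37%; labor force participation rate ≈ 67.40%.

Employed = 34.05 + 153.83 + 4.11 = 191.99 million (anyone who worked, including part-time for economic reasons, counts as employed).
Unemployed = 4.67 million.
Labor force = 191.99 + 4.67 = 196.66 million.
Not in labor force = 71.58 + 17.26 + 6.26 = 95.10 million (those not working and not actively searching are outside the labor force).
Civilian working-age population = 196.66 + 95.10 = 291.76 million.
Unemployment rate = 4.67 / 196.66 = 2.37%.
Labor force participation rate = 196.66 / 291.76 = 67.40%.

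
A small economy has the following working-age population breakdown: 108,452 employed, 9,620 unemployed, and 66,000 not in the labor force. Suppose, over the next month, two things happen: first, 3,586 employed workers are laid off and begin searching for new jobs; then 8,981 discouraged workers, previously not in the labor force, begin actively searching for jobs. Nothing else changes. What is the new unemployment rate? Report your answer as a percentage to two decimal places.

New unemployment rate ≈ 17.46%.

Initially, labor force = 108,452 + 9,620 = 118,072, so u = 9,620/118,072 = 8.15%.
After the first change, employed falls and unemployed rises by 3,586; labor force unchanged → E = 104,866, U = 13,206, labor force = 118,072.
After the second change, unemployed and labor force both rise by 8,981 → E = 104,866, U = 22,187, labor force = 127,053.
New unemployment rate = 22,187 / 127,053 = 17.46%.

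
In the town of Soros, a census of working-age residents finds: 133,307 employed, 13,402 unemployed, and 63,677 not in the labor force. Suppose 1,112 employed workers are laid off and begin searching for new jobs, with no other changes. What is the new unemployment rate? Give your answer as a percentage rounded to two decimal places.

Initially, labor force = 133,307 + 13,402 = 146,709, so u = 13,402/146,709 = 9.14%.
After the change, employed falls and unemployed rises by 1,112; labor force unchanged → E = 132,195, U = 14,514, labor force = 146,709.
New unemployment rate = 14,514 / 146,709 = 9.89%.

New unemployment rate ≈ 9.89%.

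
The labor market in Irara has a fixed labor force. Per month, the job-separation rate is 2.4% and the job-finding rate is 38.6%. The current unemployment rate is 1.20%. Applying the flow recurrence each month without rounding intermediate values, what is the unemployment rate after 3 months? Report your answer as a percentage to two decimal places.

Unemployment rate after three months ≈ 4.90%.

With a fixed labor force, u_{t+1} = u_t + s·(1−u_t) − f·u_t = u_t·(1−s−f) + s.
Here 1−s−f = 0.590 and s = 0.024.
u_1 = 0.012000 × 0.590 + 0.024 = 0.031080.
u_2 = 0.031080 × 0.590 + 0.024 = 0.042337.
u_3 = 0.042337 × 0.590 + 0.024 = 0.048979.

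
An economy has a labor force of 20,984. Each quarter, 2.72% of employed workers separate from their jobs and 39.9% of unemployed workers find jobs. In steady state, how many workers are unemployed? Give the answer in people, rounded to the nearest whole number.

About 1,339 are unemployed in steady state.

Steady-state unemployment rate u* = s/(s+f) = 2.72/(2.72+39.9) = 0.063820.
Unemployed = u* × labor force = 0.063820 × 20,984 ≈ 1,339.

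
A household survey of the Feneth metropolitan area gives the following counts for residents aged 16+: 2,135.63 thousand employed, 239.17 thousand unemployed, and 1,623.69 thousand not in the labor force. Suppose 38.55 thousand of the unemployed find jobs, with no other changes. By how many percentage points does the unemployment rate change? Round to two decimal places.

The unemployment rate changes by −1.62 percentage points.

Initially, labor force = 2,135.63 + 239.17 = 2,374.80 thousand, so u = 239.17/2,374.80 = 10.07%.
After the change, unemployed falls and employed rises by 38.55; labor force unchanged → E = 2,174.18, U = 200.62, labor force = 2,374.80 thousand.
New unemployment rate = 200.62 / 2,374.80 = 8.45%.
Change = 8.45% − 10.07% = −1.62 percentage points.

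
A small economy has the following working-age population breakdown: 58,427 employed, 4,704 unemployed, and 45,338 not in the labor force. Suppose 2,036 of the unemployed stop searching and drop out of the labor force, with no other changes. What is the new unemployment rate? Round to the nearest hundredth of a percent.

Initially, labor force = 58,427 + 4,704 = 63,131, so u = 4,704/63,131 = 7.45%.
After the change, unemployed and labor force both fall by 2,036 → E = 58,427, U = 2,668, labor force = 61,095.
New unemployment rate = 2,668 / 61,095 = 4.37%.

New unemployment rate ≈ 4.37%.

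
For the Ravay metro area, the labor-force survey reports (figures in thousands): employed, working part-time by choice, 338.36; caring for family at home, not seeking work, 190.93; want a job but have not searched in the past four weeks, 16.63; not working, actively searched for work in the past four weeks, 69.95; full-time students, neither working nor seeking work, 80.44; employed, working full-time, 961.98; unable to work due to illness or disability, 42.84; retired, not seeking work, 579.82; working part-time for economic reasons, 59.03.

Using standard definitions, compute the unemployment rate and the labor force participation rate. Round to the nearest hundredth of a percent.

Unemployment rate ≈ 4.89%; labor force participation rate ≈ 61.08%.

Employed = 338.36 + 961.98 + 59.03 = 1,359.37 thousand (anyone who worked, including part-time for economic reasons, counts as employed).
Unemployed = 69.95 thousand.
Labor force = 1,359.37 + 69.95 = 1,429.32 thousand.
Not in labor force = 190.93 + 16.63 + 80.44 + 42.84 + 579.82 = 910.66 thousand (those not working and not actively searching are outside the labor force — including those who want a job but have given up searching).
Civilian working-age population = 1,429.32 + 910.66 = 2,339.98 thousand.
Unemployment rate = 69.95 / 1,429.32 = 4.89%.
Labor force participation rate = 1,429.32 / 2,339.98 = 61.08%.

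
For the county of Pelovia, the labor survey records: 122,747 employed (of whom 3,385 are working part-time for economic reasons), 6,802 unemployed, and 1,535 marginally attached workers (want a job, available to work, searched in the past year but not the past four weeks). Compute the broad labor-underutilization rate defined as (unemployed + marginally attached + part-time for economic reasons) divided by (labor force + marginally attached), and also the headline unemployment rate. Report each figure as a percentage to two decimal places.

Labor force = 122,747 + 6,802 = 129,549.
Numerator = 6,802 + 1,535 + 3,385 = 11,722.
Denominator = 129,549 + 1,535 = 131,084.
Broad rate = 11,722 / 131,084 = 8.94%.
Headline unemployment rate = 6,802 / 129,549 = 5.25%.

Broad underutilization rate ≈ 8.94%; headline unemployment rate ≈ 5.25%.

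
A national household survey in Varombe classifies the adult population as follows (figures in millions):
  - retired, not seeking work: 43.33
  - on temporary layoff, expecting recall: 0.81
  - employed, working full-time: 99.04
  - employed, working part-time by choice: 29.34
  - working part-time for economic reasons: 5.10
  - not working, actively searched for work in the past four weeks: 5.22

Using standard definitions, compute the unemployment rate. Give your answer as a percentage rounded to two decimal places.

Unemployment rate ≈ 4.32%.

Employed = 99.04 + 29.34 + 5.10 = 133.48 million (anyone who worked, including part-time for economic reasons, counts as employed).
Unemployed = 0.81 + 5.22 = 6.03 million (jobless and actively searching, or on temporary layoff).
Labor force = 133.48 + 6.03 = 139.51 million.
Unemployment rate = 6.03 / 139.51 = 4.32%.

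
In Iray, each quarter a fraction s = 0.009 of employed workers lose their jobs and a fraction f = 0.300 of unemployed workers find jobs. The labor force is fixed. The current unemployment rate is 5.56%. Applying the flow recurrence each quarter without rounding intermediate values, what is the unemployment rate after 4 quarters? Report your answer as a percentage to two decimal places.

With a fixed labor force, u_{t+1} = u_t + s·(1−u_t) − f·u_t = u_t·(1−s−f) + s.
Here 1−s−f = 0.691 and s = 0.009.
u_1 = 0.055600 × 0.691 + 0.009 = 0.047420.
u_2 = 0.047420 × 0.691 + 0.009 = 0.041767.
u_3 = 0.041767 × 0.691 + 0.009 = 0.037861.
u_4 = 0.037861 × 0.691 + 0.009 = 0.035162.

Unemployment rate after four quarters ≈ 3.52%.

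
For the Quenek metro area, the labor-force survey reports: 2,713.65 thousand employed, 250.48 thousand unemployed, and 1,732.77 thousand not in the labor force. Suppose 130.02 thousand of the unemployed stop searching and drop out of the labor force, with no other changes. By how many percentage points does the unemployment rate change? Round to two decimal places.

The unemployment rate changes by −4.20 percentage points.

Initially, labor force = 2,713.65 + 250.48 = 2,964.13 thousand, so u = 250.48/2,964.13 = 8.45%.
After the change, unemployed and labor force both fall by 130.02 → E = 2,713.65, U = 120.46, labor force = 2,834.11 thousand.
New unemployment rate = 120.46 / 2,834.11 = 4.25%.
Change = 4.25% − 8.45% = −4.20 percentage points.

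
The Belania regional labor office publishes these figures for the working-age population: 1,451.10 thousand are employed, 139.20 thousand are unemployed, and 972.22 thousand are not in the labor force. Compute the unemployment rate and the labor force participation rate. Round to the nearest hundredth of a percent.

Labor force = employed + unemployed = 1,451.10 + 139.20 = 1,590.30 thousand.
Working-age population = 1,590.30 + 972.22 = 2,562.52 thousand.
Unemployment rate = 139.20 / 1,590.30 = 8.75%.
Labor force participation rate = 1,590.30 / 2,562.52 = 62.06%.

Unemployment rate ≈ 8.75%; labor force participation rate ≈ 62.06%.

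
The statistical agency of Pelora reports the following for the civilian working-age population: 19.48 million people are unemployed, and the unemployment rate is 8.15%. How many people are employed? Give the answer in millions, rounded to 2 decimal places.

About 219.54 million are employed.

Labor force = U / u = 19.48 / 0.0815 ≈ 239.02 million.
Employed = labor force − unemployed = 239.02 − 19.48 = 219.54 million.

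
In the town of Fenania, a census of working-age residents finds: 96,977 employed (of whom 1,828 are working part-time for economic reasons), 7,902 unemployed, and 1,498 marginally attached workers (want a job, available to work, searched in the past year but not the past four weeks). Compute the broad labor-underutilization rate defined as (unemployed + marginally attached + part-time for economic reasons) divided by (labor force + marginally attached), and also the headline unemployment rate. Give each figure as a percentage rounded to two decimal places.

Broad underutilization rate ≈ 10.55%; headline unemployment rate ≈ 7.53%.

Labor force = 96,977 + 7,902 = 104,879.
Numerator = 7,902 + 1,498 + 1,828 = 11,228.
Denominator = 104,879 + 1,498 = 106,377.
Broad rate = 11,228 / 106,377 = 10.55%.
Headline unemployment rate = 7,902 / 104,879 = 7.53%.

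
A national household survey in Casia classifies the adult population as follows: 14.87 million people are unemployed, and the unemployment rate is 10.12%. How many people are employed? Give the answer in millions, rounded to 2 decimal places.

Labor force = U / u = 14.87 / 0.1012 ≈ 146.94 million.
Employed = labor force − unemployed = 146.94 − 14.87 = 132.07 million.

About 132.07 million are employed.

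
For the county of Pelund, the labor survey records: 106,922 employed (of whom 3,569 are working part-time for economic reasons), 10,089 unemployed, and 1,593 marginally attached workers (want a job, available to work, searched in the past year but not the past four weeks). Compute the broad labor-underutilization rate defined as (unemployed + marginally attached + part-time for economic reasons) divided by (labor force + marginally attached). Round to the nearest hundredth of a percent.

Broad underutilization rate ≈ 12.86%.

Labor force = 106,922 + 10,089 = 117,011.
Numerator = 10,089 + 1,593 + 3,569 = 15,251.
Denominator = 117,011 + 1,593 = 118,604.
Broad rate = 15,251 / 118,604 = 12.86%.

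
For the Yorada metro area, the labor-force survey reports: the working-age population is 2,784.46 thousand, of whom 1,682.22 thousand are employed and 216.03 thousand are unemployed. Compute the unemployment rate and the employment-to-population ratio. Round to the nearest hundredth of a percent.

Unemployment rate ≈ 11.38%; employment-population ratio ≈ 60.41%.

Labor force = employed + unemployed = 1,682.22 + 216.03 = 1,898.25 thousand.
Unemployment rate = 216.03 / 1,898.25 = 11.38%.
Employment-population ratio = 1,682.22 / 2,784.46 = 60.41%.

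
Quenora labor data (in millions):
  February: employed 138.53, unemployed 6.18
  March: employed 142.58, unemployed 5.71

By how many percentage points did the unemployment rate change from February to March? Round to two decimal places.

The unemployment rate changed by −0.42 percentage points.

February: labor force = 138.53 + 6.18 = 144.71; u = 6.18/144.71 = 4.27%.
March: labor force = 142.58 + 5.71 = 148.29; u = 5.71/148.29 = 3.85%.
Change = 3.85% − 4.27% = −0.42 pp.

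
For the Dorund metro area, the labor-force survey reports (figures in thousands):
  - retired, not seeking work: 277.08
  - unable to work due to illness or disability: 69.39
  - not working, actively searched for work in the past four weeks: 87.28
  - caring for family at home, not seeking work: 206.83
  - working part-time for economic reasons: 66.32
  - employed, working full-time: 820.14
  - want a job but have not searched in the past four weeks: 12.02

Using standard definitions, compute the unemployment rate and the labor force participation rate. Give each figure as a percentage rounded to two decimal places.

Employed = 66.32 + 820.14 = 886.46 thousand (anyone who worked, including part-time for economic reasons, counts as employed).
Unemployed = 87.28 thousand.
Labor force = 886.46 + 87.28 = 973.74 thousand.
Not in labor force = 277.08 + 69.39 + 206.83 + 12.02 = 565.32 thousand (those not working and not actively searching are outside the labor force — including those who want a job but have given up searching).
Civilian working-age population = 973.74 + 565.32 = 1,539.06 thousand.
Unemployment rate = 87.28 / 973.74 = 8.96%.
Labor force participation rate = 973.74 / 1,539.06 = 63.27%.

Unemployment rate ≈ 8.96%; labor force participation rate ≈ 63.27%.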